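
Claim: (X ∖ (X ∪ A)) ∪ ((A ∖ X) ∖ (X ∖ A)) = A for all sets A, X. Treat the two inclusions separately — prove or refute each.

(⊆) holds; (⊇) fails.

Forward inclusion. Let x ∈ (X ∖ (X ∪ A)) ∪ ((A ∖ X) ∖ (X ∖ A)). Then x ∈ A and x ∉ X, from which x ∈ A.

Reverse inclusion. This inclusion fails. Take A = {1}, X = {1}; then 1 ∈ A but 1 ∉ (X ∖ (X ∪ A)) ∪ ((A ∖ X) ∖ (X ∖ A)).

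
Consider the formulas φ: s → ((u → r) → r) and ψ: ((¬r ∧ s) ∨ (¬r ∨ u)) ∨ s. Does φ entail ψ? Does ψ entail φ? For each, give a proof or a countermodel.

(⇒) This fails. Under r = T, s = F, u = F, the left side is true but the right side is false.

(⇐) This fails. Under r = F, s = T, u = F, the left side is false but the right side is true.

(⇒) fails and (⇐) fails.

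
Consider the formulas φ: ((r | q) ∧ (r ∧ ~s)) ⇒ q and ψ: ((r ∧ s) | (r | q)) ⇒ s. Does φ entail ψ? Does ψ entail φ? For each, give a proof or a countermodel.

(⇒) fails; (⇐) holds.

(⟹) This fails. Under r = F, q = T, s = F, the left side is true but the right side is false.

(⟸) Assume the antecedent. If r is true, the antecedent forces (r = T, q = F, s = T) or (r = T, q = T, s = T), and ((r | q) ∧ (r ∧ ~s)) ⇒ q holds there. If r is false, ((r | q) ∧ (r ∧ ~s)) ⇒ q reduces to true regardless of the other variables. Either way ((r | q) ∧ (r ∧ ~s)) ⇒ q holds.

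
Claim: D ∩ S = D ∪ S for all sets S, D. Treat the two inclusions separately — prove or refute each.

(⟹) Let x ∈ D ∩ S. Then x ∈ S ∩ D, from which x ∈ D ∪ S.

(⟸) This inclusion fails. Take S = {1}, D = ∅; then 1 ∈ D ∪ S but 1 ∉ D ∩ S.

(⊆) holds; (⊇) fails.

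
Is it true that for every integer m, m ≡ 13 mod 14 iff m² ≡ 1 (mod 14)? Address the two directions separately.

(⟹) Suppose m ≡ 13 mod 14. Write m = 14j + 13. Then (14j + 13)² = 196j² + 364j + 169 = 14(14j² + 26j + 12) + 1, so m² ≡ 1 (mod 14).

(⟸) This fails: take m = 1. Then 1² = 1 ≡ 1 (mod 14), yet 1 ≡ 1 (mod 14), not 13.

Only the forward direction holds.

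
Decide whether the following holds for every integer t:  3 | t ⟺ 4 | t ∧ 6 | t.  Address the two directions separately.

(←) Suppose 4 ∣ t and 6 ∣ t. Any common multiple of 4 and 6 is a multiple of their lcm; here lcm(4, 6) = 4·6/gcd(4, 6) = 24/2 = 12, so 12 ∣ t. Since 3 ∣ 12, it follows that 3 ∣ t.

(→) This fails: take t = 3. Certainly 3 ∣ 3, but 4 ∤ 3.

The forward direction fails; the converse holds.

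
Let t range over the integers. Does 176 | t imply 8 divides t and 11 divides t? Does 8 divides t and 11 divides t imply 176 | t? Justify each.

(⇒) If 176 ∣ t, write t = 176q. Since 176 = 22·8, t = 8·(22q), so 8 ∣ t; and since 176 = 16·11, t = 11·(16q), so 11 ∣ t.

(⇐) This fails: take t = 88. Both 8 ∣ 88 and 11 ∣ 88, yet 88 is not a multiple of 176 (since 88 = 0·176 + 88), so 176 ∤ 88.

Only the forward implication holds.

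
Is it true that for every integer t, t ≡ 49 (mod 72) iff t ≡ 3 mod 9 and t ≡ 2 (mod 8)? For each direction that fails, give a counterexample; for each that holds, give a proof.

Neither direction holds.

Forward direction. This fails: t = 49 gives 49 ≡ 49 (mod 72) but 49 ≡ 4 (mod 9), so the conjunction on the right does not hold.

Converse. This fails: t = 66 satisfies both congruences on the right (66 ≡ 3 mod 9 and 66 ≡ 2 mod 8) yet 66 ≡ 66 (mod 72), not 49.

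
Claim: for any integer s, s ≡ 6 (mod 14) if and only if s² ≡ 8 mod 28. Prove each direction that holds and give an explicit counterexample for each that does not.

(⇒) holds; (⇐) fails.

(→) Suppose s ≡ 6 (mod 14). Working modulo 28, s ∈ {6, 20}; for each such r, r² ≡ 8 (mod 28).

(←) This fails: take s = 8. Then 8² = 64 ≡ 8 (mod 28), yet 8 ≡ 8 (mod 14), not 6.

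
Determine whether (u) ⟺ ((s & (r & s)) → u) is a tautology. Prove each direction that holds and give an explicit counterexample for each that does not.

The forward direction holds; the converse fails.

Forward direction. Assume the antecedent. If r is true, the antecedent forces (r = T, u = T, s = F) or (r = T, u = T, s = T), and (s & (r & s)) → u holds there. If r is false, (s & (r & s)) → u reduces to true regardless of the other variables. Either way (s & (r & s)) → u holds.

Converse. This fails. Under r = F, u = F, s = F, the left side is false but the right side is true.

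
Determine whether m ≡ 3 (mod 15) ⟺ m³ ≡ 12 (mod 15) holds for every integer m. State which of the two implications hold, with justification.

[⇐] Suppose m³ ≡ 12 (mod 15). The only residue r in {0, …, 14} with r³ ≡ 12 (mod 15) is r = 3, so m ≡ 3 (mod 15).

[⇒] Suppose m ≡ 3 (mod 15). Write m = 15j + 3. Then (15j + 3)³ = 3375j³ + 2025j² + 405j + 27 = 15(225j³ + 135j² + 27j + 1) + 12, so m³ ≡ 12 (mod 15).

Equivalent; both directions hold.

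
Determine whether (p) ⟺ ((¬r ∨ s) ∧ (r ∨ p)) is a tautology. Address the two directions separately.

(⇒) This fails. Under s = F, p = T, r = T, the left side is true but the right side is false.

(⇐) This fails. Under s = T, p = F, r = T, the left side is false but the right side is true.

Neither direction holds.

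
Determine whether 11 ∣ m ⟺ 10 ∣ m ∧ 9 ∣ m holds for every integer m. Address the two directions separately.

(→) This fails: take m = 11. Certainly 11 ∣ 11, but 10 ∤ 11.

(←) This fails: take m = 90. Both 10 ∣ 90 and 9 ∣ 90, yet 90 is not a multiple of 11 (since 90 = 8·11 + 2), so 11 ∤ 90.

Neither direction holds.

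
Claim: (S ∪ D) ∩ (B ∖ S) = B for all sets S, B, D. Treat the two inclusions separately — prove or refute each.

(⊇) This inclusion fails. Take S = ∅, B = {1}, D = ∅; then 1 ∈ B but 1 ∉ (S ∪ D) ∩ (B ∖ S).

(⊆) Let x ∈ (S ∪ D) ∩ (B ∖ S). Then x ∈ B ∩ D and x ∉ S, from which x ∈ B.

(⊆) holds; (⊇) fails.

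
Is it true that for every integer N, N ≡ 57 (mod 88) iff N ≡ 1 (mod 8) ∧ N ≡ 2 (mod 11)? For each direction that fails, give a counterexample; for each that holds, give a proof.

[⇒] Suppose N ≡ 57 (mod 88); write N = 88j + 57. Since 8 ∣ 88, reducing mod 8 gives N ≡ 57 ≡ 1 (mod 8); since 11 ∣ 88, reducing mod 11 gives N ≡ 57 ≡ 2 (mod 11).

[⇐] Conversely, if N ≡ 1 (mod 8) and N ≡ 2 (mod 11), then by the Chinese remainder theorem N ≡ 57 (mod 88). This is exactly N ≡ 57 (mod 88).

Both implications hold.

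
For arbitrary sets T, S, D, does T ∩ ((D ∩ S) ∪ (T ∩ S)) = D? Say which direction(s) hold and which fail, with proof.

Neither inclusion holds.

Forward inclusion. This inclusion fails. Take T = {1}, S = {1}, D = ∅; then 1 ∈ T ∩ ((D ∩ S) ∪ (T ∩ S)) but 1 ∉ D.

Reverse inclusion. This inclusion fails. Take T = ∅, S = ∅, D = {1}; then 1 ∈ D but 1 ∉ T ∩ ((D ∩ S) ∪ (T ∩ S)).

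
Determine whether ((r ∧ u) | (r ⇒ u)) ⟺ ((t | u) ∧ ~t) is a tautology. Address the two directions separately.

Only the converse holds.

(⟹) This fails. Under u = F, t = F, r = F, the left side is true but the right side is false.

(⟸) Assume the antecedent. If u is true, (r ∧ u) | (r ⇒ u) reduces to true regardless of the other variables. If u is false, the antecedent cannot hold. Either way (r ∧ u) | (r ⇒ u) holds.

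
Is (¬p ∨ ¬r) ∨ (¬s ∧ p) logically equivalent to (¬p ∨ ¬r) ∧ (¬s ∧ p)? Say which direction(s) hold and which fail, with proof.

(⇒) fails; (⇐) holds.

(→) This fails. Under s = F, p = F, r = F, the left side is true but the right side is false.

(←) Assume the antecedent. If s is true, the antecedent cannot hold. If s is false, (¬p ∨ ¬r) ∨ (¬s ∧ p) reduces to true regardless of the other variables. Either way (¬p ∨ ¬r) ∨ (¬s ∧ p) holds.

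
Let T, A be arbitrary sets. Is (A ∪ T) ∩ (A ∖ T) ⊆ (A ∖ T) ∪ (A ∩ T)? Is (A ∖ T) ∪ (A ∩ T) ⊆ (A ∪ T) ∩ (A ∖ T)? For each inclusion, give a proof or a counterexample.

The sets are not equal: only the forward inclusion holds.

(⊆) Let x ∈ (A ∪ T) ∩ (A ∖ T). Then x ∈ A and x ∉ T, from which x ∈ (A ∖ T) ∪ (A ∩ T).

(⊇) This inclusion fails. Take T = {1}, A = {1}; then 1 ∈ (A ∖ T) ∪ (A ∩ T) but 1 ∉ (A ∪ T) ∩ (A ∖ T).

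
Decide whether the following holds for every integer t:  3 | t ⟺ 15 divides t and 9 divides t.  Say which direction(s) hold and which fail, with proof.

Not equivalent: only (⇐) holds.

(⇐) Suppose 15 ∣ t and 9 ∣ t. Any common multiple of 15 and 9 is a multiple of their lcm; here lcm(15, 9) = 15·9/gcd(15, 9) = 135/3 = 45, so 45 ∣ t. Since 3 ∣ 45, it follows that 3 ∣ t.

(⇒) This fails: take t = 3. Certainly 3 ∣ 3, but 15 ∤ 3.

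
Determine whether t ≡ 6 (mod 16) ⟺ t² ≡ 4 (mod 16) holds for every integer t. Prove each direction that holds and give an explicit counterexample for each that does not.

(⟹) Suppose t ≡ 6 (mod 16). Write t = 16j + 6. Then (16j + 6)² = 256j² + 192j + 36 = 16(16j² + 12j + 2) + 4, so t² ≡ 4 (mod 16).

(⟸) This fails: take t = 2. Then 2² = 4 ≡ 4 (mod 16), yet 2 ≡ 2 (mod 16), not 6.

The forward direction holds; the converse fails.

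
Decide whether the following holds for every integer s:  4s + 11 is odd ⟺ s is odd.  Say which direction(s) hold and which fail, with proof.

Only the reverse direction holds.

(→) This fails: take s = 6. Then 4s + 11 = 35, which is odd, yet s = 6 is even, not odd.

(←) Suppose s is odd. Since 4 is even, 4s is even for every s, so 4s + 11 has the same parity as 11, which is odd. Hence 4s + 11 is odd.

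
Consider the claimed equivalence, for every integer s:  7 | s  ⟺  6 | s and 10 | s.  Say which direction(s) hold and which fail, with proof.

Both directions fail.

(→) This fails: take s = 7. Certainly 7 ∣ 7, but 6 ∤ 7.

(←) This fails: take s = 30. Both 6 ∣ 30 and 10 ∣ 30, yet 30 is not a multiple of 7 (since 30 = 4·7 + 2), so 7 ∤ 30.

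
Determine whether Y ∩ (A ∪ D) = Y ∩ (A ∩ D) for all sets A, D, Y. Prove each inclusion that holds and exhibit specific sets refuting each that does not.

(⊇) Let x ∈ Y ∩ (A ∩ D). Then x ∈ A ∩ D ∩ Y, from which x ∈ Y ∩ (A ∪ D).

(⊆) This inclusion fails. Take A = {1}, D = ∅, Y = {1}; then 1 ∈ Y ∩ (A ∪ D) but 1 ∉ Y ∩ (A ∩ D).

Only the reverse inclusion holds.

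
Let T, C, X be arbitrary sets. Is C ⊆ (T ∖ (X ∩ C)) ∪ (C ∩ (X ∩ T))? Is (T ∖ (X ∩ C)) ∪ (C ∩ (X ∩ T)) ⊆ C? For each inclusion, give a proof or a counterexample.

Neither inclusion holds.

(⊆) This inclusion fails. Take T = ∅, C = {1}, X = ∅; then 1 ∈ C but 1 ∉ (T ∖ (X ∩ C)) ∪ (C ∩ (X ∩ T)).

(⊇) This inclusion fails. Take T = {1}, C = ∅, X = ∅; then 1 ∈ (T ∖ (X ∩ C)) ∪ (C ∩ (X ∩ T)) but 1 ∉ C.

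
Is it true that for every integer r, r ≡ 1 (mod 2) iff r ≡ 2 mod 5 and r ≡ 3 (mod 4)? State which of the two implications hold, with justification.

(←) If r ≡ 2 (mod 5) and r ≡ 3 (mod 4), then by the Chinese remainder theorem r ≡ 7 (mod 20). Since 7 ≡ 1 (mod 2) and 2 ∣ 20, we get r ≡ 1 (mod 2).

(→) This fails: r = 1 gives 1 ≡ 1 (mod 2) but 1 ≡ 1 (mod 5), so the conjunction on the right does not hold.

Only the reverse direction holds.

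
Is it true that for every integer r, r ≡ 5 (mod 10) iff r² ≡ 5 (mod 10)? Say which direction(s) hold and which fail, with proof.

The biconditional holds.

(⟸) Suppose r² ≡ 5 (mod 10). The only residue r in {0, …, 9} with r² ≡ 5 (mod 10) is r = 5, so r ≡ 5 (mod 10).

(⟹) Suppose r ≡ 5 (mod 10). Write r = 10j + 5. Then (10j + 5)² = 100j² + 100j + 25 = 10(10j² + 10j + 2) + 5, so r² ≡ 5 (mod 10).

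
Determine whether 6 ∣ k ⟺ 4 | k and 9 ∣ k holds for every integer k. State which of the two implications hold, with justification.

Only the converse holds.

Converse. Suppose 4 ∣ k and 9 ∣ k. Any common multiple of 4 and 9 is a multiple of their lcm; here gcd(4, 9) = 1, so lcm(4, 9) = 4·9 = 36, so 36 ∣ k. Since 6 ∣ 36, it follows that 6 ∣ k.

Forward direction. This fails: take k = 6. Certainly 6 ∣ 6, but 4 ∤ 6.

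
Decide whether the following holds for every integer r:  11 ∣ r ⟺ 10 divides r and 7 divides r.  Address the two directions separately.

Forward direction. This fails: take r = 11. Certainly 11 ∣ 11, but 10 ∤ 11.

Converse. This fails: take r = 70. Both 10 ∣ 70 and 7 ∣ 70, yet 70 is not a multiple of 11 (since 70 = 6·11 + 4), so 11 ∤ 70.

Both directions fail.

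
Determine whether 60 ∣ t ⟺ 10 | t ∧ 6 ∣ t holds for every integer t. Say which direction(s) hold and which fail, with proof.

(→) If 60 ∣ t, write t = 60q. Since 60 = 6·10, t = 10·(6q), so 10 ∣ t; and since 60 = 10·6, t = 6·(10q), so 6 ∣ t.

(←) This fails: take t = 30. Both 10 ∣ 30 and 6 ∣ 30, yet 30 is not a multiple of 60 (since 30 = 0·60 + 30), so 60 ∤ 30.

Not equivalent: only (⇒) holds.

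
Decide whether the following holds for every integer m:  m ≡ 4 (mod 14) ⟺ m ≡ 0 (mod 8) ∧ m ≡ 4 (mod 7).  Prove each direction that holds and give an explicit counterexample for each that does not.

Only the reverse direction holds.

[⇒] This fails: m = 18 gives 18 ≡ 4 (mod 14) but 18 ≡ 2 (mod 8), so the conjunction on the right does not hold.

[⇐] Conversely, if m ≡ 0 (mod 8) and m ≡ 4 (mod 7), then by the Chinese remainder theorem m ≡ 32 (mod 56). Since 32 ≡ 4 (mod 14) and 14 ∣ 56, we get m ≡ 4 (mod 14).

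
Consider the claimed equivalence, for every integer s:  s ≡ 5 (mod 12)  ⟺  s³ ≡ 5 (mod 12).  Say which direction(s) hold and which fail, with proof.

Both directions hold; the statement is true.

(⟹) Suppose s ≡ 5 (mod 12). Write s = 12j + 5. Then (12j + 5)³ = 1728j³ + 2160j² + 900j + 125 = 12(144j³ + 180j² + 75j + 10) + 5, so s³ ≡ 5 (mod 12).

(⟸) For the converse, argue contrapositively. If s ≢ 5 (mod 12), then s is congruent to one of 0, 1, 2, 3, 4, 6, 7, 8, 9, 10, 11 modulo 12, and these give s³ ≡ 0, 1, 8, 3, 4, 0, 7, 8, 9, 4, 11 respectively — never 5.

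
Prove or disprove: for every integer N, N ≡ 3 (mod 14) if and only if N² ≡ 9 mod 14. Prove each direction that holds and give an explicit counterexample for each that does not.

(⇒) holds; (⇐) fails.

Forward direction. Suppose N ≡ 3 (mod 14). Write N = 14j + 3. Then (14j + 3)² = 196j² + 84j + 9 = 14(14j² + 6j) + 9, so N² ≡ 9 (mod 14).

Converse. This fails: take N = 11. Then 11² = 121 ≡ 9 (mod 14), yet 11 ≡ 11 (mod 14), not 3.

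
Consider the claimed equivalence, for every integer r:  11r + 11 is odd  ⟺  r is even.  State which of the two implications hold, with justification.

Both implications hold.

(⇒) Suppose 11r + 11 is odd. Since 11 is odd, 11r and r have the same parity, so 11r + 11 ≡ r + 11 (mod 2). As 11 is odd, 11r + 11 is odd exactly when r is even. Thus r is even.

(⇐) Conversely, suppose r is even; write r = 2j. Then 11r + 11 = 11·(2j) + 11 = 2·11j + 11, which is odd.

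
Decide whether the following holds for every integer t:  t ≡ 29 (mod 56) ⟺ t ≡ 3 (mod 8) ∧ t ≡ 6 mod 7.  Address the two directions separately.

(⇒) This fails: t = 29 gives 29 ≡ 29 (mod 56) but 29 ≡ 5 (mod 8), so the conjunction on the right does not hold.

(⇐) This fails: t = 27 satisfies both congruences on the right (27 ≡ 3 mod 8 and 27 ≡ 6 mod 7) yet 27 ≡ 27 (mod 56), not 29.

(⇒) fails and (⇐) fails.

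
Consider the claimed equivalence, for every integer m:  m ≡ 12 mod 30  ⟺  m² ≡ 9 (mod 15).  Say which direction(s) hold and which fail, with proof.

The forward direction holds; the converse fails.

Forward direction. Suppose m ≡ 12 (mod 30). Then m² ≡ 12² = 144 (mod 30), and since 15 ∣ 30, also m² ≡ 9 (mod 15).

Converse. This fails: take m = 3. Then 3² = 9 ≡ 9 (mod 15), yet 3 ≡ 3 (mod 30), not 12.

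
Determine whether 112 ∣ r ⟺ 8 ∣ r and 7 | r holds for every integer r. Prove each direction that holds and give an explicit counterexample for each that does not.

(⟹) If 112 ∣ r, write r = 112q. Since 112 = 14·8, r = 8·(14q), so 8 ∣ r; and since 112 = 16·7, r = 7·(16q), so 7 ∣ r.

(⟸) This fails: take r = 56. Both 8 ∣ 56 and 7 ∣ 56, yet 56 is not a multiple of 112 (since 56 = 0·112 + 56), so 112 ∤ 56.

Only the forward direction holds.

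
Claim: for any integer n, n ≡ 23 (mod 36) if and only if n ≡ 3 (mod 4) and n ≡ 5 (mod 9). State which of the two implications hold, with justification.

(⇒) Suppose n ≡ 23 (mod 36); write n = 36j + 23. Since 4 ∣ 36, reducing mod 4 gives n ≡ 23 ≡ 3 (mod 4); since 9 ∣ 36, reducing mod 9 gives n ≡ 23 ≡ 5 (mod 9).

(⇐) Conversely, if n ≡ 3 (mod 4) and n ≡ 5 (mod 9), then by the Chinese remainder theorem n ≡ 23 (mod 36). This is exactly n ≡ 23 (mod 36).

The biconditional holds.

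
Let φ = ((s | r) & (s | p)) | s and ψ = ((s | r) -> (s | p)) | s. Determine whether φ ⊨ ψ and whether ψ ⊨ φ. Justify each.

Only the forward direction holds.

Forward direction. Assume the antecedent. If s is true, ((s | r) -> (s | p)) | s reduces to true regardless of the other variables. If s is false, the antecedent forces (r = T, s = F, p = T), and ((s | r) -> (s | p)) | s holds there. Either way ((s | r) -> (s | p)) | s holds.

Converse. This fails. Under r = F, s = F, p = F, the left side is false but the right side is true.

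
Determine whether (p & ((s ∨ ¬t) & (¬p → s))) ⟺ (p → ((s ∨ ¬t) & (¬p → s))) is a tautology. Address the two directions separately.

[⇒] Assume the antecedent. If s is true, p → ((s ∨ ¬t) & (¬p → s)) reduces to true regardless of the other variables. If s is false, the antecedent forces (s = F, t = F, p = T), and p → ((s ∨ ¬t) & (¬p → s)) holds there. Either way p → ((s ∨ ¬t) & (¬p → s)) holds.

[⇐] This fails. Under s = F, t = F, p = F, the left side is false but the right side is true.

Not equivalent: only (⇒) holds.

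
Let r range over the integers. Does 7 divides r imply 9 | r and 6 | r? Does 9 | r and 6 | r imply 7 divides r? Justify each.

(⟹) This fails: take r = 7. Certainly 7 ∣ 7, but 9 ∤ 7.

(⟸) This fails: take r = 18. Both 9 ∣ 18 and 6 ∣ 18, yet 18 is not a multiple of 7 (since 18 = 2·7 + 4), so 7 ∤ 18.

(⇒) fails and (⇐) fails.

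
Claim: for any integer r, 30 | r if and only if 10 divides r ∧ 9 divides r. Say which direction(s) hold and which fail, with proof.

Only the converse holds.

(⇒) This fails: take r = 30. Certainly 30 ∣ 30, but 9 ∤ 30.

(⇐) Suppose 10 ∣ r and 9 ∣ r. Any common multiple of 10 and 9 is a multiple of their lcm; here gcd(10, 9) = 1, so lcm(10, 9) = 10·9 = 90, so 90 ∣ r. Since 30 ∣ 90, it follows that 30 ∣ r.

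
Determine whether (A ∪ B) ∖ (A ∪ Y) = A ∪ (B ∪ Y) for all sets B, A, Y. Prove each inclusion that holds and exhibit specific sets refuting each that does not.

Reverse inclusion. This inclusion fails. Take B = ∅, A = {1}, Y = ∅; then 1 ∈ A ∪ (B ∪ Y) but 1 ∉ (A ∪ B) ∖ (A ∪ Y).

Forward inclusion. Let x ∈ (A ∪ B) ∖ (A ∪ Y). Then x ∈ B and x ∉ A, Y, from which x ∈ A ∪ (B ∪ Y).

The sets are not equal: only the forward inclusion holds.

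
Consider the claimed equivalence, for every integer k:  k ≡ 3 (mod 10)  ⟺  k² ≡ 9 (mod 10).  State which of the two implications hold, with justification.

Forward direction. Suppose k ≡ 3 (mod 10). Write k = 10j + 3. Then (10j + 3)² = 100j² + 60j + 9 = 10(10j² + 6j) + 9, so k² ≡ 9 (mod 10).

Converse. This fails: take k = 7. Then 7² = 49 ≡ 9 (mod 10), yet 7 ≡ 7 (mod 10), not 3.

Only the forward direction holds.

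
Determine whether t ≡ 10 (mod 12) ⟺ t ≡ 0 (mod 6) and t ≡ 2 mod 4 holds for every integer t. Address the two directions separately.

Neither direction holds.

Forward direction. This fails: t = 10 gives 10 ≡ 10 (mod 12) but 10 ≡ 4 (mod 6), so the conjunction on the right does not hold.

Converse. This fails: t = 6 satisfies both congruences on the right (6 ≡ 0 mod 6 and 6 ≡ 2 mod 4) yet 6 ≡ 6 (mod 12), not 10.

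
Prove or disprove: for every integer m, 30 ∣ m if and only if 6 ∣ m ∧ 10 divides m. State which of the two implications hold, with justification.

(←) Suppose 6 ∣ m and 10 ∣ m. Any common multiple of 6 and 10 is a multiple of their lcm; here lcm(6, 10) = 6·10/gcd(6, 10) = 60/2 = 30, so 30 ∣ m.

(→) If 30 ∣ m, write m = 30q. Since 30 = 5·6, m = 6·(5q), so 6 ∣ m; and since 30 = 3·10, m = 10·(3q), so 10 ∣ m.

Both implications hold.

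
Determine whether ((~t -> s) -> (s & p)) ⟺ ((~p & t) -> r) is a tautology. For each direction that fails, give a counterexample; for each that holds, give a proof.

[⇒] Assume the antecedent. If p is true, (~p & t) -> r reduces to true regardless of the other variables. If p is false, the antecedent forces (p = F, r = F, t = F, s = F) or (p = F, r = T, t = F, s = F), and (~p & t) -> r holds there. Either way (~p & t) -> r holds.

[⇐] This fails. Under p = T, r = F, t = T, s = F, the left side is false but the right side is true.

Only the forward direction holds.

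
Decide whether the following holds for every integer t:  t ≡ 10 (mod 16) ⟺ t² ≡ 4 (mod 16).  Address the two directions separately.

Not equivalent: only (⇒) holds.

Converse. This fails: take t = 2. Then 2² = 4 ≡ 4 (mod 16), yet 2 ≡ 2 (mod 16), not 10.

Forward direction. Suppose t ≡ 10 (mod 16). Write t = 16j + 10. Then (16j + 10)² = 256j² + 320j + 100 = 16(16j² + 20j + 6) + 4, so t² ≡ 4 (mod 16).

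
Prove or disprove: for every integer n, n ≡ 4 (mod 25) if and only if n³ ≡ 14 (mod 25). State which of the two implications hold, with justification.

(⟸) Suppose n³ ≡ 14 (mod 25). The only residue r in {0, …, 24} with r³ ≡ 14 (mod 25) is r = 4, so n ≡ 4 (mod 25).

(⟹) Suppose n ≡ 4 (mod 25). Write n = 25j + 4. Then (25j + 4)³ = 15625j³ + 7500j² + 1200j + 64 = 25(625j³ + 300j² + 48j + 2) + 14, so n³ ≡ 14 (mod 25).

Both directions hold.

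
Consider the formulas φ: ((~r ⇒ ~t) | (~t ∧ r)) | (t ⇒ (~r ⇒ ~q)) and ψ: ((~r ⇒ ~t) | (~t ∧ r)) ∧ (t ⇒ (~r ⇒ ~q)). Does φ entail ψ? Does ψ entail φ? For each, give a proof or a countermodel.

Not equivalent: only (⇐) holds.

Converse. Assume the antecedent. If r is true, the consequent reduces to true regardless of the other variables. If r is false, the antecedent forces (r = F, q = F, t = F) or (r = F, q = T, t = F), and the consequent holds there. Either way the consequent holds.

Forward direction. This fails. Under r = F, q = F, t = T, the left side is true but the right side is false.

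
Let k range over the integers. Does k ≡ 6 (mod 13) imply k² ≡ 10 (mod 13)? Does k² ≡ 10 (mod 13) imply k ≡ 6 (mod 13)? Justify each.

(⟹) Suppose k ≡ 6 (mod 13). Write k = 13j + 6. Then (13j + 6)² = 169j² + 156j + 36 = 13(13j² + 12j + 2) + 10, so k² ≡ 10 (mod 13).

(⟸) This fails: take k = 7. Then 7² = 49 ≡ 10 (mod 13), yet 7 ≡ 7 (mod 13), not 6.

Only the forward direction holds.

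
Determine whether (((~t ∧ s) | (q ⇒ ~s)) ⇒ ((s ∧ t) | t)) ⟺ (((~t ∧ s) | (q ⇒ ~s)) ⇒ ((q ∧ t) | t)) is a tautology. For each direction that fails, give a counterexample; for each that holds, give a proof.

Both directions hold.

(⟹) Assume the antecedent. If s is true, the antecedent forces (s = T, t = T, q = F) or (s = T, t = T, q = T), and the consequent holds there. If s is false, the antecedent forces (s = F, t = T, q = F) or (s = F, t = T, q = T), and the consequent holds there. Either way the consequent holds.

(⟸) Assume the antecedent. If s is true, the antecedent forces (s = T, t = T, q = F) or (s = T, t = T, q = T), and the consequent holds there. If s is false, the antecedent forces (s = F, t = T, q = F) or (s = F, t = T, q = T), and the consequent holds there. Either way the consequent holds.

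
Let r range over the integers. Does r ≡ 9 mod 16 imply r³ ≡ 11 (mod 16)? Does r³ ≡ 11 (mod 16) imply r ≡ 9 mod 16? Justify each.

(⇒) fails and (⇐) fails.

(⟹) This fails: take r = 9. Then 9 ≡ 9 (mod 16), but 9³ = 729 ≡ 9 (mod 16), not 11.

(⟸) This fails: take r = 3. Then 3³ = 27 ≡ 11 (mod 16), yet 3 ≡ 3 (mod 16), not 9.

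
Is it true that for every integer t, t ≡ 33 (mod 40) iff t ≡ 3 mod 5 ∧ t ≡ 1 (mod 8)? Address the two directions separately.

(⇒) Suppose t ≡ 33 (mod 40); write t = 40j + 33. Since 5 ∣ 40, reducing mod 5 gives t ≡ 33 ≡ 3 (mod 5); since 8 ∣ 40, reducing mod 8 gives t ≡ 33 ≡ 1 (mod 8).

(⇐) Conversely, if t ≡ 3 (mod 5) and t ≡ 1 (mod 8), then by the Chinese remainder theorem t ≡ 33 (mod 40). This is exactly t ≡ 33 (mod 40).

Both directions hold.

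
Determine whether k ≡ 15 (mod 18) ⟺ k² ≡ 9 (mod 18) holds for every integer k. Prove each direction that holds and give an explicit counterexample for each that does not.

(⟹) Suppose k ≡ 15 (mod 18). Write k = 18j + 15. Then (18j + 15)² = 324j² + 540j + 225 = 18(18j² + 30j + 12) + 9, so k² ≡ 9 (mod 18).

(⟸) This fails: take k = 3. Then 3² = 9 ≡ 9 (mod 18), yet 3 ≡ 3 (mod 18), not 15.

Only the forward implication holds.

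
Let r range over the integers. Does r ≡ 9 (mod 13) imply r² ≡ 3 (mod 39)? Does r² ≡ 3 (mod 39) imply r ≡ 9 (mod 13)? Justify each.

Forward direction. This fails: take r = 22. Then 22 ≡ 9 (mod 13), but 22² = 484 ≡ 16 (mod 39), not 3.

Converse. This fails: take r = 30. Then 30² = 900 ≡ 3 (mod 39), yet 30 ≡ 4 (mod 13), not 9.

Neither implication holds.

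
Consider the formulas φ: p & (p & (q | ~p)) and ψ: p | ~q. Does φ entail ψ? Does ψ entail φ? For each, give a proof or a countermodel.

The forward direction holds; the converse fails.

[⇐] This fails. Under p = F, q = F, the left side is false but the right side is true.

[⇒] Assume the antecedent. If p is true, p | ~q reduces to true regardless of the other variables. If p is false, the antecedent cannot hold. Either way p | ~q holds.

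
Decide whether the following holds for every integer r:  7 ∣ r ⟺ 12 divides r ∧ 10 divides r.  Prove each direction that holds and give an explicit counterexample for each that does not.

(⇒) fails and (⇐) fails.

Forward direction. This fails: take r = 7. Certainly 7 ∣ 7, but 12 ∤ 7.

Converse. This fails: take r = 60. Both 12 ∣ 60 and 10 ∣ 60, yet 60 is not a multiple of 7 (since 60 = 8·7 + 4), so 7 ∤ 60.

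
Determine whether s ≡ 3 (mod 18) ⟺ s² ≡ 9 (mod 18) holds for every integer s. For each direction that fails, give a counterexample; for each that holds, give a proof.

Only the forward implication holds.

(⟹) Suppose s ≡ 3 (mod 18). Write s = 18j + 3. Then (18j + 3)² = 324j² + 108j + 9 = 18(18j² + 6j) + 9, so s² ≡ 9 (mod 18).

(⟸) This fails: take s = 9. Then 9² = 81 ≡ 9 (mod 18), yet 9 ≡ 9 (mod 18), not 3.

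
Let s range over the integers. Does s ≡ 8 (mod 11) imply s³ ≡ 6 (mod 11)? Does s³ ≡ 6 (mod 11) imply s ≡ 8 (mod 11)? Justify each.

Both implications hold.

(⇒) Suppose s ≡ 8 (mod 11). Write s = 11j + 8. Then (11j + 8)³ = 1331j³ + 2904j² + 2112j + 512 = 11(121j³ + 264j² + 192j + 46) + 6, so s³ ≡ 6 (mod 11).

(⇐) Conversely, suppose s³ ≡ 6 (mod 11). The only residue r in {0, …, 10} with r³ ≡ 6 (mod 11) is r = 8, so s ≡ 8 (mod 11).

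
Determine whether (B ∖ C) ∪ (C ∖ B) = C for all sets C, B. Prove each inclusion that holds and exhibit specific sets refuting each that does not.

Neither inclusion holds.

Forward inclusion. This inclusion fails. Take C = ∅, B = {1}; then 1 ∈ (B ∖ C) ∪ (C ∖ B) but 1 ∉ C.

Reverse inclusion. This inclusion fails. Take C = {1}, B = {1}; then 1 ∈ C but 1 ∉ (B ∖ C) ∪ (C ∖ B).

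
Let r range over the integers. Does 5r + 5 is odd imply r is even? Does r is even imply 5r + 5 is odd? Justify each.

Forward direction. Suppose 5r + 5 is odd. Since 5 is odd, 5r and r have the same parity, so 5r + 5 ≡ r + 5 (mod 2). As 5 is odd, 5r + 5 is odd exactly when r is even. Thus r is even.

Converse. Suppose r is even; write r = 2j. Then 5r + 5 = 5·(2j) + 5 = 2·5j + 5, which is odd.

Equivalent; both directions hold.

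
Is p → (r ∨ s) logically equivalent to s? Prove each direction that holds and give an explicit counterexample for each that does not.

Forward direction. This fails. Under r = F, s = F, p = F, the left side is true but the right side is false.

Converse. Assume the antecedent. If r is true, p → (r ∨ s) reduces to true regardless of the other variables. If r is false, the antecedent forces (r = F, s = T, p = F) or (r = F, s = T, p = T), and p → (r ∨ s) holds there. Either way p → (r ∨ s) holds.

Only the converse holds.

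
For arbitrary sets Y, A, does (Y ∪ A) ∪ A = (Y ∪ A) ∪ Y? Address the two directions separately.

Forward inclusion. Let x ∈ (Y ∪ A) ∪ A. Then either x ∈ Y and x ∉ A; or x ∈ A and x ∉ Y; or x ∈ Y ∩ A. In each case x ∈ (Y ∪ A) ∪ Y, so (Y ∪ A) ∪ A ⊆ (Y ∪ A) ∪ Y.

Reverse inclusion. Let x ∈ (Y ∪ A) ∪ Y. Then either x ∈ Y and x ∉ A; or x ∈ A and x ∉ Y; or x ∈ Y ∩ A. In each case x ∈ (Y ∪ A) ∪ A, so (Y ∪ A) ∪ Y ⊆ (Y ∪ A) ∪ A.

The two sets are equal.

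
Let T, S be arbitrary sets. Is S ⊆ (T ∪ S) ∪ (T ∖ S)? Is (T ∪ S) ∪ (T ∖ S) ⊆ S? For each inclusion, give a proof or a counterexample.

Only the forward inclusion holds.

Reverse inclusion. This inclusion fails. Take T = {1}, S = ∅; then 1 ∈ (T ∪ S) ∪ (T ∖ S) but 1 ∉ S.

Forward inclusion. Let x ∈ S. Then either x ∈ S and x ∉ T; or x ∈ T ∩ S. In each case x ∈ (T ∪ S) ∪ (T ∖ S), so S ⊆ (T ∪ S) ∪ (T ∖ S).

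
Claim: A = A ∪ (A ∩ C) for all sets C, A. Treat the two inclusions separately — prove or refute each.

The two sets are equal.

(⟸) Let x ∈ A ∪ (A ∩ C). Then either x ∈ A and x ∉ C; or x ∈ C ∩ A. In each case x ∈ A, so A ∪ (A ∩ C) ⊆ A.

(⟹) Let x ∈ A. Then either x ∈ A and x ∉ C; or x ∈ C ∩ A. In each case x ∈ A ∪ (A ∩ C), so A ⊆ A ∪ (A ∩ C).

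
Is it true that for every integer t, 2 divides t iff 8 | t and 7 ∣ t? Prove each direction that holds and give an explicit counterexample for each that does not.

The forward direction fails; the converse holds.

(⇒) This fails: take t = 2. Certainly 2 ∣ 2, but 8 ∤ 2.

(⇐) Suppose 8 ∣ t and 7 ∣ t. Any common multiple of 8 and 7 is a multiple of their lcm; here gcd(8, 7) = 1, so lcm(8, 7) = 8·7 = 56, so 56 ∣ t. Since 2 ∣ 56, it follows that 2 ∣ t.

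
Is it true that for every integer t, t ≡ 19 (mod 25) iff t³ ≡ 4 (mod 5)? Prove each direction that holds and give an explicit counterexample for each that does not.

(⇒) holds; (⇐) fails.

(←) This fails: take t = 4. Then 4³ = 64 ≡ 4 (mod 5), yet 4 ≡ 4 (mod 25), not 19.

(→) Suppose t ≡ 19 (mod 25). Then t³ ≡ 19³ = 6859 (mod 25), and since 5 ∣ 25, also t³ ≡ 4 (mod 5).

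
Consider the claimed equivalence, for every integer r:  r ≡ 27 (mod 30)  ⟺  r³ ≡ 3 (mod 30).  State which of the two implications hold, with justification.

Both directions hold; the statement is true.

[⇐] Suppose r³ ≡ 3 (mod 30). The only residue r in {0, …, 29} with r³ ≡ 3 (mod 30) is r = 27, so r ≡ 27 (mod 30).

[⇒] Suppose r ≡ 27 (mod 30). Write r = 30j + 27. Then (30j + 27)³ = 27000j³ + 72900j² + 65610j + 19683 = 30(900j³ + 2430j² + 2187j + 656) + 3, so r³ ≡ 3 (mod 30).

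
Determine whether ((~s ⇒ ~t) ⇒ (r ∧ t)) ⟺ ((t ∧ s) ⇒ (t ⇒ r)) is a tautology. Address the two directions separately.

(⇒) Assume the antecedent. If s is true, the antecedent forces (t = T, s = T, r = T), and (t ∧ s) ⇒ (t ⇒ r) holds there. If s is false, (t ∧ s) ⇒ (t ⇒ r) reduces to true regardless of the other variables. Either way (t ∧ s) ⇒ (t ⇒ r) holds.

(⇐) This fails. Under t = F, s = F, r = F, the left side is false but the right side is true.

(⇒) holds; (⇐) fails.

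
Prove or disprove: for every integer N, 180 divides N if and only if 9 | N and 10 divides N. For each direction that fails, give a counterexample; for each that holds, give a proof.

(⇒) holds; (⇐) fails.

(→) If 180 ∣ N, write N = 180q. Since 180 = 20·9, N = 9·(20q), so 9 ∣ N; and since 180 = 18·10, N = 10·(18q), so 10 ∣ N.

(←) This fails: take N = 90. Both 9 ∣ 90 and 10 ∣ 90, yet 90 is not a multiple of 180 (since 90 = 0·180 + 90), so 180 ∤ 90.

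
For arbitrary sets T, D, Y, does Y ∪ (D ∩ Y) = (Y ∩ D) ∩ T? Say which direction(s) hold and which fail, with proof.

(⊆) fails; (⊇) holds.

(⟹) This inclusion fails. Take T = ∅, D = ∅, Y = {1}; then 1 ∈ Y ∪ (D ∩ Y) but 1 ∉ (Y ∩ D) ∩ T.

(⟸) Let x ∈ (Y ∩ D) ∩ T. Then x ∈ T ∩ D ∩ Y, from which x ∈ Y ∪ (D ∩ Y).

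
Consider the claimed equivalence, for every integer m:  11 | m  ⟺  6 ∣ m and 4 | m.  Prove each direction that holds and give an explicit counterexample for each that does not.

[⇒] This fails: take m = 11. Certainly 11 ∣ 11, but 6 ∤ 11.

[⇐] This fails: take m = 12. Both 6 ∣ 12 and 4 ∣ 12, yet 12 is not a multiple of 11 (since 12 = 1·11 + 1), so 11 ∤ 12.

Both directions fail.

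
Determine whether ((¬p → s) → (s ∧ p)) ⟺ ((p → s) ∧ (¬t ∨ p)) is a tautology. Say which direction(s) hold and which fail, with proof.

Forward direction. This fails. Under s = F, t = T, p = F, the left side is true but the right side is false.

Converse. This fails. Under s = T, t = F, p = F, the left side is false but the right side is true.

Neither implication holds.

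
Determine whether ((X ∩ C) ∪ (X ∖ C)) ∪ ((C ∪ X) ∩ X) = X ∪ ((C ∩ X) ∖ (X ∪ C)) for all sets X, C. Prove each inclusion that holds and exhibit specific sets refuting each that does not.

(⟸) Let x ∈ X ∪ ((C ∩ X) ∖ (X ∪ C)). Then either x ∈ X and x ∉ C; or x ∈ X ∩ C. In each case x ∈ ((X ∩ C) ∪ (X ∖ C)) ∪ ((C ∪ X) ∩ X), so X ∪ ((C ∩ X) ∖ (X ∪ C)) ⊆ ((X ∩ C) ∪ (X ∖ C)) ∪ ((C ∪ X) ∩ X).

(⟹) Let x ∈ ((X ∩ C) ∪ (X ∖ C)) ∪ ((C ∪ X) ∩ X). Then either x ∈ X and x ∉ C; or x ∈ X ∩ C. In each case x ∈ X ∪ ((C ∩ X) ∖ (X ∪ C)), so ((X ∩ C) ∪ (X ∖ C)) ∪ ((C ∪ X) ∩ X) ⊆ X ∪ ((C ∩ X) ∖ (X ∪ C)).

Both inclusions hold; the sets are equal.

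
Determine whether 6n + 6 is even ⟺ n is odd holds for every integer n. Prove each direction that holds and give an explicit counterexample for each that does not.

Only the converse holds.

(→) This fails: take n = 2. Then 6n + 6 = 18, which is even, yet n = 2 is even, not odd.

(←) Suppose n is odd. Since 6 is even, 6n is even for every n, so 6n + 6 has the same parity as 6, which is even. Hence 6n + 6 is even.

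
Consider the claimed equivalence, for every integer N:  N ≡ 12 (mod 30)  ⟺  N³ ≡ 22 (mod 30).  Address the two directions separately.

Both directions fail.

(→) This fails: take N = 12. Then 12 ≡ 12 (mod 30), but 12³ = 1728 ≡ 18 (mod 30), not 22.

(←) This fails: take N = 28. Then 28³ = 21952 ≡ 22 (mod 30), yet 28 ≡ 28 (mod 30), not 12.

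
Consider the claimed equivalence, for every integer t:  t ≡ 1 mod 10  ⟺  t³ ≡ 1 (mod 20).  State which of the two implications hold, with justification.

Not equivalent: only (⇐) holds.

[⇒] This fails: take t = 11. Then 11 ≡ 1 (mod 10), but 11³ = 1331 ≡ 11 (mod 20), not 1.

[⇐] Conversely, the residues r modulo 20 with r³ ≡ 1 (mod 20) are exactly {1}, and each is ≡ 1 (mod 10).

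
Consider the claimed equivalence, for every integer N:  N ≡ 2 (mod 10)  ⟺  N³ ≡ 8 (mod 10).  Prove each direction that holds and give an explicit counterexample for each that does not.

(⇒) Suppose N ≡ 2 (mod 10). Write N = 10j + 2. Then (10j + 2)³ = 1000j³ + 600j² + 120j + 8 = 10(100j³ + 60j² + 12j) + 8, so N³ ≡ 8 (mod 10).

(⇐) For the converse, argue contrapositively. If N ≢ 2 (mod 10), then N is congruent to one of 0, 1, 3, 4, 5, 6, 7, 8, 9 modulo 10, and these give N³ ≡ 0, 1, 7, 4, 5, 6, 3, 2, 9 respectively — never 8.

Both directions hold.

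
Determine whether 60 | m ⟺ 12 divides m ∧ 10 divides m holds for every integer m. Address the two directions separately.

Both implications hold.

(⇒) If 60 ∣ m, write m = 60q. Since 60 = 5·12, m = 12·(5q), so 12 ∣ m; and since 60 = 6·10, m = 10·(6q), so 10 ∣ m.

(⇐) Suppose 12 ∣ m and 10 ∣ m. Any common multiple of 12 and 10 is a multiple of their lcm; here lcm(12, 10) = 12·10/gcd(12, 10) = 120/2 = 60, so 60 ∣ m.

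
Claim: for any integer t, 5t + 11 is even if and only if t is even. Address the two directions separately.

(⇒) fails and (⇐) fails.

Forward direction. This fails: t = 7 gives 5t + 11 = 46, which is even, but 7 is odd, not even.

Converse. This also fails: t = 6 is even, but 5t + 11 = 41 is odd, not even.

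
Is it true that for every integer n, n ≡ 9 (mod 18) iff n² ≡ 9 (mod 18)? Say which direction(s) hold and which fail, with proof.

Not equivalent: only (⇒) holds.

(⇒) Suppose n ≡ 9 (mod 18). Write n = 18j + 9. Then (18j + 9)² = 324j² + 324j + 81 = 18(18j² + 18j + 4) + 9, so n² ≡ 9 (mod 18).

(⇐) This fails: take n = 3. Then 3² = 9 ≡ 9 (mod 18), yet 3 ≡ 3 (mod 18), not 9.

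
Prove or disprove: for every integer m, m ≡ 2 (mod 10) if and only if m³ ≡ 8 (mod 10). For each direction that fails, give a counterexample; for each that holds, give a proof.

The biconditional holds.

(⟹) Suppose m ≡ 2 (mod 10). Write m = 10j + 2. Then (10j + 2)³ = 1000j³ + 600j² + 120j + 8 = 10(100j³ + 60j² + 12j) + 8, so m³ ≡ 8 (mod 10).

(⟸) Conversely, suppose m³ ≡ 8 (mod 10). The only residue r in {0, …, 9} with r³ ≡ 8 (mod 10) is r = 2, so m ≡ 2 (mod 10).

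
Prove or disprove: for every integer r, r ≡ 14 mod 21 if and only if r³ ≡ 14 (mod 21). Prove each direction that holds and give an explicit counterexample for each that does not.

Both directions hold; the statement is true.

(⟹) Suppose r ≡ 14 mod 21. Write r = 21j + 14. Then (21j + 14)³ = 9261j³ + 18522j² + 12348j + 2744 = 21(441j³ + 882j² + 588j + 130) + 14, so r³ ≡ 14 (mod 21).

(⟸) Conversely, suppose r³ ≡ 14 (mod 21). The only residue r in {0, …, 20} with r³ ≡ 14 (mod 21) is r = 14, so r ≡ 14 (mod 21).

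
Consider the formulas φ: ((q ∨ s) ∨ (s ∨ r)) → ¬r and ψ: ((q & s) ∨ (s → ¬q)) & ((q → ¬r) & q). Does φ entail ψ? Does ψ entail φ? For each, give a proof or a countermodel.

Only the converse holds.

(←) Assume the antecedent. If q is true, the antecedent forces (q = T, r = F, s = F) or (q = T, r = F, s = T), and ((q ∨ s) ∨ (s ∨ r)) → ¬r holds there. If q is false, the antecedent cannot hold. Either way ((q ∨ s) ∨ (s ∨ r)) → ¬r holds.

(→) This fails. Under q = F, r = F, s = F, the left side is true but the right side is false.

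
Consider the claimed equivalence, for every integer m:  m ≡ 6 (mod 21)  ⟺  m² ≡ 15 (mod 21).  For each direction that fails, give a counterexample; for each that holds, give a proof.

[⇒] Suppose m ≡ 6 (mod 21). Write m = 21j + 6. Then (21j + 6)² = 441j² + 252j + 36 = 21(21j² + 12j + 1) + 15, so m² ≡ 15 (mod 21).

[⇐] This fails: take m = 15. Then 15² = 225 ≡ 15 (mod 21), yet 15 ≡ 15 (mod 21), not 6.

The forward direction holds; the converse fails.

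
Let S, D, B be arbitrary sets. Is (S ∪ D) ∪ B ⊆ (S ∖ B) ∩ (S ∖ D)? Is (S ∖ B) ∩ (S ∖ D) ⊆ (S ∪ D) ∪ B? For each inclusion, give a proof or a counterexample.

(⊆) fails; (⊇) holds.

(⊇) Let x ∈ (S ∖ B) ∩ (S ∖ D). Then x ∈ S and x ∉ D, B, from which x ∈ (S ∪ D) ∪ B.

(⊆) This inclusion fails. Take S = ∅, D = {1}, B = ∅; then 1 ∈ (S ∪ D) ∪ B but 1 ∉ (S ∖ B) ∩ (S ∖ D).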